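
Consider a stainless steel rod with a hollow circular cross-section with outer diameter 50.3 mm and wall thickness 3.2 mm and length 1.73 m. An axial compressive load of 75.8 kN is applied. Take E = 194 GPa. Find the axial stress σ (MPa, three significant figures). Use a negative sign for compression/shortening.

-160 MPa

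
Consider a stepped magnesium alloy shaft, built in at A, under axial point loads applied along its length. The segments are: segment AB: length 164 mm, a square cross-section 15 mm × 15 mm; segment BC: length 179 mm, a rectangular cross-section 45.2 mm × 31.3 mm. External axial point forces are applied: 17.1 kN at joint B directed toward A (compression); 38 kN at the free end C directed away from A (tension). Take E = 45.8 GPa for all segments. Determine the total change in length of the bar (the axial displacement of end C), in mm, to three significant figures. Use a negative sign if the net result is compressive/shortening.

Internal axial forces (sectioning from the free end, tension +): N_BC = 38 kN, N_AB = 20.9 kN.
A_AB = 225 mm².
A_BC = 1415 mm².
δ_AB = 20900·164/(225·45800) = 0.3326 mm
δ_BC = 38000·179/(1415·45800) = 0.105 mm
δ = Σδ_i = 0.4376 mm.

0.438 mm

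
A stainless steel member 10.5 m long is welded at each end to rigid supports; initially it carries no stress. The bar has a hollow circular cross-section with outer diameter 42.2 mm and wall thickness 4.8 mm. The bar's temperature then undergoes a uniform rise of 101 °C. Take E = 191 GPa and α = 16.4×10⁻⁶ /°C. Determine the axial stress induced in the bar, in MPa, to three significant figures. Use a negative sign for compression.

Free thermal expansion αLΔT = 16.4e-6 · 10500 · 101 = 17.39 mm.
The walls impose strain ε = −(17.39)/10500 = -1.6564e-03; σ = Eε = 191000 · -1.6564e-03 = -316.4 MPa.

-316 MPa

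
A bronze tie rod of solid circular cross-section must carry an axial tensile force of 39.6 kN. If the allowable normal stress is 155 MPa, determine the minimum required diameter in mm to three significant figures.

Required area A ≥ P/σ_allow = 39600/155 = 255.5 mm².
For a solid circular section, d ≥ √(4A/π) = 18.04 mm.

18.0 mm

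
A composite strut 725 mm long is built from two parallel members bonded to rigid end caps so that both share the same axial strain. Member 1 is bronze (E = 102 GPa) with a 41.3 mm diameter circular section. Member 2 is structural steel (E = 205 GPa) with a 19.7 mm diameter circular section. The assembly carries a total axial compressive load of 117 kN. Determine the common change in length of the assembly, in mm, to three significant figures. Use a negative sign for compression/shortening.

-0.426 mm

A_1 = 1340 mm².
A_2 = 304.8 mm².
Equal strain + equilibrium ⇒ each member carries load in proportion to AE: A₁E₁ = 136600000 N, A₂E₂ = 62490000 N, ΣAE = 199100000 N.
δ = PL/ΣAE = -117000·725/199100000 = -0.426 mm.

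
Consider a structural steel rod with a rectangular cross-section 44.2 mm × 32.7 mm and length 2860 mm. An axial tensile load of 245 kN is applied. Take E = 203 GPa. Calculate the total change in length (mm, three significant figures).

2.39 mm

A = 1445 mm².
δ_mech = NL/(AE) = 245000·2860/(1445·203000) = 2.388 mm.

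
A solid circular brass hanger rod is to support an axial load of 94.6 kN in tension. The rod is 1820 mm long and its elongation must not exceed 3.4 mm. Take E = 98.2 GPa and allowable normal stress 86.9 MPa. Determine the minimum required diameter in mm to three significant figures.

Required area A ≥ P/σ_allow = 94600/86.9 = 1089 mm².
For a solid circular section, d ≥ √(4A/π) = 37.23 mm.
Elongation limit: A ≥ PL/(Eδ_allow) = 94600·1820/(98200·3.4) = 515.7 mm² ⇒ d ≥ 25.62 mm.
The stress limit governs.

37.2 mm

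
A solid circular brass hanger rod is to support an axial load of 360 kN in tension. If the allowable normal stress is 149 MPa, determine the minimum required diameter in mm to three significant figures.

55.5 mm

Required area A ≥ P/σ_allow = 360000/149 = 2416 mm².
For a solid circular section, d ≥ √(4A/π) = 55.46 mm.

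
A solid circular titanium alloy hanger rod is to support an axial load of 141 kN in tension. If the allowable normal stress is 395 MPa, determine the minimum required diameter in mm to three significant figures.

21.3 mm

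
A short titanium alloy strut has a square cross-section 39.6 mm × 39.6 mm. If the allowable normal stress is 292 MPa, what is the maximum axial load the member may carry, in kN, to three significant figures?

A = 1568 mm².
P_max = σ_allow · A = 292 · 1568 = 457900 N = 457.9 kN.

458 kN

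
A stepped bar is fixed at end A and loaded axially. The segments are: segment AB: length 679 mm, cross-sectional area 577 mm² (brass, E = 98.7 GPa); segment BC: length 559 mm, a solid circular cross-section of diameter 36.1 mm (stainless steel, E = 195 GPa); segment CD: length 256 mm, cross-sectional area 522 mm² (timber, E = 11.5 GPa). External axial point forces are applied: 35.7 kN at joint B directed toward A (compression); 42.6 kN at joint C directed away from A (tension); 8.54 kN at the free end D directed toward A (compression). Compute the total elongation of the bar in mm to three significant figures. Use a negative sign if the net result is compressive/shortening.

Internal axial forces (sectioning from the free end, tension +): N_CD = -8.54 kN, N_BC = 34.06 kN, N_AB = -1.64 kN.
A_BC = 1024 mm².
δ_AB = -1640·679/(577·98700) = -0.01955 mm
δ_BC = 34060·559/(1024·195000) = 0.09539 mm
δ_CD = -8540·256/(522·11500) = -0.3642 mm
δ = Σδ_i = -0.2884 mm.

-0.288 mm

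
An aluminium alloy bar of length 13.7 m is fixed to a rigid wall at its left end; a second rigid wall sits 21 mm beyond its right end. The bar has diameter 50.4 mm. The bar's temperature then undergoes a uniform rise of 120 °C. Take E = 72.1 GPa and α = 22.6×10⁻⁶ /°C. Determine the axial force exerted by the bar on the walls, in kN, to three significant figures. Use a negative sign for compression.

-170 kN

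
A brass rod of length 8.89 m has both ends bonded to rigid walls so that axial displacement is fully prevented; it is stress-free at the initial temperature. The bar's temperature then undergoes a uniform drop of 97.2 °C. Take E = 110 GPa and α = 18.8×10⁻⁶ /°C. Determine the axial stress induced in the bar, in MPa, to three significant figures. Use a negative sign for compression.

201 MPa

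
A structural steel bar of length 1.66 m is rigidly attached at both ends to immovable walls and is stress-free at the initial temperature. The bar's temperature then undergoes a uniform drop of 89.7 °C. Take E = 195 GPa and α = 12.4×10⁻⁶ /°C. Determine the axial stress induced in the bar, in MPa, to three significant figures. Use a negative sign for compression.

217 MPa

Free thermal expansion αLΔT = 12.4e-6 · 1660 · -89.7 = -1.846 mm.
The walls impose strain ε = −(-1.846)/1660 = 1.1123e-03; σ = Eε = 195000 · 1.1123e-03 = 216.9 MPa.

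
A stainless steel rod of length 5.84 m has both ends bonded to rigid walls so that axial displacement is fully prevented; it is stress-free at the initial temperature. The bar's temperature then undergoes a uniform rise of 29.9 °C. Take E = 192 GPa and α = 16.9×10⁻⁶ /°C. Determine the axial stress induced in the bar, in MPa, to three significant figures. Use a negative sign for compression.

Free thermal expansion αLΔT = 16.9e-6 · 5840 · 29.9 = 2.951 mm.
The walls impose strain ε = −(2.951)/5840 = -5.0531e-04; σ = Eε = 192000 · -5.0531e-04 = -97.02 MPa.

-97.0 MPa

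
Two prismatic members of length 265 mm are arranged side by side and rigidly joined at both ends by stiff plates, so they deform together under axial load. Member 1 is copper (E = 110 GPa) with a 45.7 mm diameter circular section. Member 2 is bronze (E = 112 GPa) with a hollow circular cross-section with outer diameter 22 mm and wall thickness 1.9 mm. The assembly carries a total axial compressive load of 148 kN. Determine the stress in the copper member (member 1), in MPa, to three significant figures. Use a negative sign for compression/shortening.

-84.0 MPa

A_1 = 1640 mm².
A_2 = 120 mm².
Equal strain + equilibrium ⇒ each member carries load in proportion to AE: A₁E₁ = 180400000 N, A₂E₂ = 13440000 N, ΣAE = 193900000 N.
σ₁ = P·E₁/ΣAE = -148000·110000/193900000 = -83.97 MPa.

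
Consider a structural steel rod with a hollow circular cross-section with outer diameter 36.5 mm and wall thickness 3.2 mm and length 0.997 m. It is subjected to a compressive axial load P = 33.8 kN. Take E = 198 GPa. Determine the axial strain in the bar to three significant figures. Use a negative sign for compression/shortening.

-5.10e-04

A = 334.8 mm².
σ = N/A = -101 MPa; ε = σ/E = -101/198000 = -5.099e-04.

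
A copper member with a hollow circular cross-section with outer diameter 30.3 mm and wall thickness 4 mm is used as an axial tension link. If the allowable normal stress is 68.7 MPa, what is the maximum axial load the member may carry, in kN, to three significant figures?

22.7 kN

A = 330.5 mm².
P_max = σ_allow · A = 68.7 · 330.5 = 22710 N = 22.71 kN.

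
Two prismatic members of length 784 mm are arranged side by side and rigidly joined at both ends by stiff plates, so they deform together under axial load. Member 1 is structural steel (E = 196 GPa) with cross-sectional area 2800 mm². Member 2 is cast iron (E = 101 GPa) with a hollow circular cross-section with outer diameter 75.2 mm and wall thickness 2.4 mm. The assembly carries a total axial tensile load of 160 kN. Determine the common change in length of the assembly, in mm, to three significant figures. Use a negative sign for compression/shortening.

0.208 mm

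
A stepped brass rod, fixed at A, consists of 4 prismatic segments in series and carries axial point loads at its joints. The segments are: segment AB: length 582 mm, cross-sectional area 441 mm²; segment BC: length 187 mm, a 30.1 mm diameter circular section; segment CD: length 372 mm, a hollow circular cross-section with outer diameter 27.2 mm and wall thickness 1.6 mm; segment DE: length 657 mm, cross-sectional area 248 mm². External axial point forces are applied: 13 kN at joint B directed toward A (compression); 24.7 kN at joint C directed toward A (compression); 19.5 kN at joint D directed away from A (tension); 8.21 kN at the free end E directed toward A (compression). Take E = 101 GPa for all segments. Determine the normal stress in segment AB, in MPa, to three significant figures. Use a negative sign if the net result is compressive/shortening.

-59.9 MPa

Internal axial forces (sectioning from the free end, tension +): N_DE = -8.21 kN, N_CD = 11.29 kN, N_BC = -13.41 kN, N_AB = -26.41 kN.
σ_AB = N_AB/A_AB = -26410/441 = -59.89 MPa.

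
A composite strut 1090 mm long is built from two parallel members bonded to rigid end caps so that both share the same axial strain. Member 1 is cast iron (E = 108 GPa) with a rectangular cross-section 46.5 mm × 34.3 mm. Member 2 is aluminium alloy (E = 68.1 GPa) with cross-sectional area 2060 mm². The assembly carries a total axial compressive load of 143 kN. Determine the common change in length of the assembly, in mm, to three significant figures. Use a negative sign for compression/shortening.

-0.499 mm

A_1 = 1595 mm².
Equal strain + equilibrium ⇒ each member carries load in proportion to AE: A₁E₁ = 172300000 N, A₂E₂ = 140300000 N, ΣAE = 312500000 N.
δ = PL/ΣAE = -143000·1090/312500000 = -0.4987 mm.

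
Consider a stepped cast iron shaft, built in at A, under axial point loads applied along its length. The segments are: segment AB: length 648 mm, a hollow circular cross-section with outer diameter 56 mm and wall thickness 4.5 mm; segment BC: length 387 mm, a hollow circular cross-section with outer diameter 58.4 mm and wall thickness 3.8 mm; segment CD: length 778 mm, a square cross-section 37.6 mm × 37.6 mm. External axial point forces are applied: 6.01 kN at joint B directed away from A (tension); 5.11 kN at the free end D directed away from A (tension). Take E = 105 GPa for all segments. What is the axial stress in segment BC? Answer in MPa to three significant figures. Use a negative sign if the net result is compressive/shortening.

7.84 MPa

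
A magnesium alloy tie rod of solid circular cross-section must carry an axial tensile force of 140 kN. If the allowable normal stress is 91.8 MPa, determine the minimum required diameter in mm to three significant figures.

44.1 mm

Required area A ≥ P/σ_allow = 140000/91.8 = 1525 mm².
For a solid circular section, d ≥ √(4A/π) = 44.07 mm.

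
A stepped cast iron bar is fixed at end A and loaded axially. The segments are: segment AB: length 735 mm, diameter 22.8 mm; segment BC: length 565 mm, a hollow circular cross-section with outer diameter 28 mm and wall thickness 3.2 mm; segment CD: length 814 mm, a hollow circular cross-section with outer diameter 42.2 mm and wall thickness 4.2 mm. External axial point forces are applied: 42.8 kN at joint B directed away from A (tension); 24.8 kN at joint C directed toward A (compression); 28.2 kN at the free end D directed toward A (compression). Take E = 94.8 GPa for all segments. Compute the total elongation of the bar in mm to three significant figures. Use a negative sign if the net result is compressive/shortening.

-1.94 mm

Internal axial forces (sectioning from the free end, tension +): N_CD = -28.2 kN, N_BC = -53 kN, N_AB = -10.2 kN.
A_AB = 408.3 mm².
A_BC = 249.3 mm².
A_CD = 501.4 mm².
δ_AB = -10200·735/(408.3·94800) = -0.1937 mm
δ_BC = -53000·565/(249.3·94800) = -1.267 mm
δ_CD = -28200·814/(501.4·94800) = -0.4829 mm
δ = Σδ_i = -1.944 mm.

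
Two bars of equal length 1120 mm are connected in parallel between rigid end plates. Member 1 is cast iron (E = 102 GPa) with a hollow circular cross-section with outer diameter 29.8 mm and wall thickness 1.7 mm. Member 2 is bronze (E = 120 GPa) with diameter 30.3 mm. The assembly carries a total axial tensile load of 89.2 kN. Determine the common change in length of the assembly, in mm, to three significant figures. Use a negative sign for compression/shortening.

A_1 = 150.1 mm².
A_2 = 721.1 mm².
Equal strain + equilibrium ⇒ each member carries load in proportion to AE: A₁E₁ = 15310000 N, A₂E₂ = 86530000 N, ΣAE = 101800000 N.
δ = PL/ΣAE = 89200·1120/101800000 = 0.981 mm.

0.981 mm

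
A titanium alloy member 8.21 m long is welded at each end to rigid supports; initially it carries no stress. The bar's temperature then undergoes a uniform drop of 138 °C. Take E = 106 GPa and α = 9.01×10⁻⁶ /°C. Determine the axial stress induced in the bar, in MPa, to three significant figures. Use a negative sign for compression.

132 MPa

Free thermal expansion αLΔT = 9.01e-6 · 8210 · -138 = -10.21 mm.
The walls impose strain ε = −(-10.21)/8210 = 1.2434e-03; σ = Eε = 106000 · 1.2434e-03 = 131.8 MPa.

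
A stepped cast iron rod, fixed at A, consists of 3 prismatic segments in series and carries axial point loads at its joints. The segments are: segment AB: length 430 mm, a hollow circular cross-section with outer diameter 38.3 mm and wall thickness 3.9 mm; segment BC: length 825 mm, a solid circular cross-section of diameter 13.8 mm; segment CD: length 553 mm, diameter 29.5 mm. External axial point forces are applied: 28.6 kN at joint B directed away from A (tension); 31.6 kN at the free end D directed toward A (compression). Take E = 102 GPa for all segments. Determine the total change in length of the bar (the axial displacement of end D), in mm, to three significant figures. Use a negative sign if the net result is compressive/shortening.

-1.99 mm

Internal axial forces (sectioning from the free end, tension +): N_CD = -31.6 kN, N_BC = -31.6 kN, N_AB = -3 kN.
A_AB = 421.5 mm².
A_BC = 149.6 mm².
A_CD = 683.5 mm².
δ_AB = -3000·430/(421.5·102000) = -0.03001 mm
δ_BC = -31600·825/(149.6·102000) = -1.709 mm
δ_CD = -31600·553/(683.5·102000) = -0.2507 mm
δ = Σδ_i = -1.989 mm.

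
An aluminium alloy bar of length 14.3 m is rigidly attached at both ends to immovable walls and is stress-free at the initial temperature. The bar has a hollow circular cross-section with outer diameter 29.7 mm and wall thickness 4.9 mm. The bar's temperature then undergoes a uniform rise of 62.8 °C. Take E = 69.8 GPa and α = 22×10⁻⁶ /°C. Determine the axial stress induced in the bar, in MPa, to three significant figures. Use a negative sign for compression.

Free thermal expansion αLΔT = 22e-6 · 14300 · 62.8 = 19.76 mm.
The walls impose strain ε = −(19.76)/14300 = -1.3816e-03; σ = Eε = 69800 · -1.3816e-03 = -96.44 MPa.

-96.4 MPa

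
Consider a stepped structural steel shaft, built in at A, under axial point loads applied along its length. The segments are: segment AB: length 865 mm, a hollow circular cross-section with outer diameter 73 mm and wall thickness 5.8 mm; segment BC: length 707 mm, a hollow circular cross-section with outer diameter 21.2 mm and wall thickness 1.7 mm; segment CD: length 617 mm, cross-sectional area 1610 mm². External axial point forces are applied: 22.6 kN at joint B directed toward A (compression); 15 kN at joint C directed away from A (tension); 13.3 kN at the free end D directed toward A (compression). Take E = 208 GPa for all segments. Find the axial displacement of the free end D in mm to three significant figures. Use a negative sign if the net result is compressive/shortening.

-0.0400 mm

Internal axial forces (sectioning from the free end, tension +): N_CD = -13.3 kN, N_BC = 1.7 kN, N_AB = -20.9 kN.
A_AB = 1224 mm².
A_BC = 104.1 mm².
δ_AB = -20900·865/(1224·208000) = -0.07098 mm
δ_BC = 1700·707/(104.1·208000) = 0.05548 mm
δ_CD = -13300·617/(1610·208000) = -0.0245 mm
δ = Σδ_i = -0.04 mm.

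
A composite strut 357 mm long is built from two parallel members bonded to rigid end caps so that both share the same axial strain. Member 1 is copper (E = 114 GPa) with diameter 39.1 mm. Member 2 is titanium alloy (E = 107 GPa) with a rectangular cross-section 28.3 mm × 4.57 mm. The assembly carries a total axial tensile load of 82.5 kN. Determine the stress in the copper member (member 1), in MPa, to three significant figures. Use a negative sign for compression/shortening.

A_1 = 1201 mm².
A_2 = 129.3 mm².
Equal strain + equilibrium ⇒ each member carries load in proportion to AE: A₁E₁ = 136900000 N, A₂E₂ = 13840000 N, ΣAE = 150700000 N.
σ₁ = P·E₁/ΣAE = 82500·114000/150700000 = 62.4 MPa.

62.4 MPa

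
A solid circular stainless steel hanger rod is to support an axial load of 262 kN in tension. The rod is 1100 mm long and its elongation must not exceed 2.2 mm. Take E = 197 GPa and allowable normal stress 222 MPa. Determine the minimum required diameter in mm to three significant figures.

Required area A ≥ P/σ_allow = 262000/222 = 1180 mm².
For a solid circular section, d ≥ √(4A/π) = 38.76 mm.
Elongation limit: A ≥ PL/(Eδ_allow) = 262000·1100/(197000·2.2) = 665 mm² ⇒ d ≥ 29.1 mm.
The stress limit governs.

38.8 mm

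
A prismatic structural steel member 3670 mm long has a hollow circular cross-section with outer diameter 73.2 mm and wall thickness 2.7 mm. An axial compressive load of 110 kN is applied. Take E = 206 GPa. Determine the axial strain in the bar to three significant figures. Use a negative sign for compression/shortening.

-8.93e-04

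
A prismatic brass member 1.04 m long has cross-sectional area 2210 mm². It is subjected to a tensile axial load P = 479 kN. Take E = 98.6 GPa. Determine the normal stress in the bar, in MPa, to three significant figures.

σ = N/A = 479000/2210 = 216.7 MPa.

217 MPa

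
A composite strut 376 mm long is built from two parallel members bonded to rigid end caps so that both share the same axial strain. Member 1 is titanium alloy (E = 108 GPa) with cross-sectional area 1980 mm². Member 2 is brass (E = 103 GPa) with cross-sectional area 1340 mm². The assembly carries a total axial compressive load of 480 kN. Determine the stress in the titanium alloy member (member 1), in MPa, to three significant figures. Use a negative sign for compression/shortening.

Equal strain + equilibrium ⇒ each member carries load in proportion to AE: A₁E₁ = 213800000 N, A₂E₂ = 138000000 N, ΣAE = 351900000 N.
σ₁ = P·E₁/ΣAE = -480000·108000/351900000 = -147.3 MPa.

-147 MPa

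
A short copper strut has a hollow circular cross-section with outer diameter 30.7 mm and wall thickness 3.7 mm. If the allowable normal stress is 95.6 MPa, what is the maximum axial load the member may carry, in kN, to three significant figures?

A = 313.8 mm².
P_max = σ_allow · A = 95.6 · 313.8 = 30000 N = 30 kN.

30.0 kN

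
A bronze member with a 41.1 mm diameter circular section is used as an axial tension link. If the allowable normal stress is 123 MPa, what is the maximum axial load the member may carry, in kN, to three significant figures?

163 kN

A = 1327 mm².
P_max = σ_allow · A = 123 · 1327 = 163200 N = 163.2 kN.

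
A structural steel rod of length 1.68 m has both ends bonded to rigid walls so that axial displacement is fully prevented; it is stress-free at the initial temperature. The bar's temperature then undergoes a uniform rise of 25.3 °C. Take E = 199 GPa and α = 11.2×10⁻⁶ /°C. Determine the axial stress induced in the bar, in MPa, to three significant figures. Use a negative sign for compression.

Free thermal expansion αLΔT = 11.2e-6 · 1680 · 25.3 = 0.476 mm.
The walls impose strain ε = −(0.476)/1680 = -2.8336e-04; σ = Eε = 199000 · -2.8336e-04 = -56.39 MPa.

-56.4 MPa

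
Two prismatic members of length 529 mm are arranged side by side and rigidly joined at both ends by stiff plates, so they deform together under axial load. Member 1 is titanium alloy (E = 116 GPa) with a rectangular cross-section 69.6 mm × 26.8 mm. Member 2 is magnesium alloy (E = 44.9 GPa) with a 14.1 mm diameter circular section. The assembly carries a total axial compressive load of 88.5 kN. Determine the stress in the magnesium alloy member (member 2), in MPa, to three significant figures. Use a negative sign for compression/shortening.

-17.8 MPa

A_1 = 1865 mm².
A_2 = 156.1 mm².
Equal strain + equilibrium ⇒ each member carries load in proportion to AE: A₁E₁ = 216400000 N, A₂E₂ = 7011000 N, ΣAE = 223400000 N.
σ₂ = P·E₂/ΣAE = -88500·44900/223400000 = -17.79 MPa.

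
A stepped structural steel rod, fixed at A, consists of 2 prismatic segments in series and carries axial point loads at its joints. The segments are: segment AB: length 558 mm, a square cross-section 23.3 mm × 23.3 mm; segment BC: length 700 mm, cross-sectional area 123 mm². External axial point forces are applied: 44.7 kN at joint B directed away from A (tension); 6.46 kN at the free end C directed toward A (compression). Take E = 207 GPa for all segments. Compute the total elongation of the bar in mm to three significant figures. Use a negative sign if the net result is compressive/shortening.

Internal axial forces (sectioning from the free end, tension +): N_BC = -6.46 kN, N_AB = 38.24 kN.
A_AB = 542.9 mm².
δ_AB = 38240·558/(542.9·207000) = 0.1899 mm
δ_BC = -6460·700/(123·207000) = -0.1776 mm
δ = Σδ_i = 0.01227 mm.

0.0123 mm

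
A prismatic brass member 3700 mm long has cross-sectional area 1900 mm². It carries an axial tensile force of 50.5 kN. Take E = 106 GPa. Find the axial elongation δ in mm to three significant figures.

0.928 mm

δ_mech = NL/(AE) = 50500·3700/(1900·106000) = 0.9278 mm.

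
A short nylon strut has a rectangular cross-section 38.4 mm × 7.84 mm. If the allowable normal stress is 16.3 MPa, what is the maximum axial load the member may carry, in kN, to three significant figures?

4.91 kN

A = 301.1 mm².
P_max = σ_allow · A = 16.3 · 301.1 = 4907 N = 4.907 kN.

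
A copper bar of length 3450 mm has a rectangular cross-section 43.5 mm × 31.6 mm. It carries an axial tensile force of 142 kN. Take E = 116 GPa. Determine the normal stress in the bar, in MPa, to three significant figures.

103 MPa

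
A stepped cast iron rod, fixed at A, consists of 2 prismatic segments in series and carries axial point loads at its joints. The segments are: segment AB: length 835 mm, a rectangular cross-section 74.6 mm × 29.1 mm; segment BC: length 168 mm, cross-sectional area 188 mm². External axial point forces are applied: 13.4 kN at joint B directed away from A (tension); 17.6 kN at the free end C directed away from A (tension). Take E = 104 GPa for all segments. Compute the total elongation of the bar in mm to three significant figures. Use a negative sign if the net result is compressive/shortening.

Internal axial forces (sectioning from the free end, tension +): N_BC = 17.6 kN, N_AB = 31 kN.
A_AB = 2171 mm².
δ_AB = 31000·835/(2171·104000) = 0.1147 mm
δ_BC = 17600·168/(188·104000) = 0.1512 mm
δ = Σδ_i = 0.2659 mm.

0.266 mm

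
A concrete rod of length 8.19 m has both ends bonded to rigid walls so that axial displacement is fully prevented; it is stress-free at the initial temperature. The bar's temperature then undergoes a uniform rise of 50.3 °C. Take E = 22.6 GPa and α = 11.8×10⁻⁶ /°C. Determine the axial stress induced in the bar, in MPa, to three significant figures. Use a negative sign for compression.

Free thermal expansion αLΔT = 11.8e-6 · 8190 · 50.3 = 4.861 mm.
The walls impose strain ε = −(4.861)/8190 = -5.9354e-04; σ = Eε = 22600 · -5.9354e-04 = -13.41 MPa.

-13.4 MPa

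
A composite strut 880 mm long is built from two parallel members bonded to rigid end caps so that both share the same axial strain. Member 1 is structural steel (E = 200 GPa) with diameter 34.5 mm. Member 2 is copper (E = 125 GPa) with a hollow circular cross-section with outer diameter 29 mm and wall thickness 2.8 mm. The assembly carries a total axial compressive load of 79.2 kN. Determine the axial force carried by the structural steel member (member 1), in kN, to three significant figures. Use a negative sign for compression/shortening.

-68.6 kN

A_1 = 934.8 mm².
A_2 = 230.5 mm².
Equal strain + equilibrium ⇒ each member carries load in proportion to AE: A₁E₁ = 187000000 N, A₂E₂ = 28810000 N, ΣAE = 215800000 N.
F₁ = P·A₁E₁/ΣAE = -79200·187000000/215800000 = -68630 N.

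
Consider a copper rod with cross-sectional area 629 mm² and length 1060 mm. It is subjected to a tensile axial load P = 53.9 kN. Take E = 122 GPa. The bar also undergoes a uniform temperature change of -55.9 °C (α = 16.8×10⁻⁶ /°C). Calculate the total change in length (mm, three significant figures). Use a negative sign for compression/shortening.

-0.251 mm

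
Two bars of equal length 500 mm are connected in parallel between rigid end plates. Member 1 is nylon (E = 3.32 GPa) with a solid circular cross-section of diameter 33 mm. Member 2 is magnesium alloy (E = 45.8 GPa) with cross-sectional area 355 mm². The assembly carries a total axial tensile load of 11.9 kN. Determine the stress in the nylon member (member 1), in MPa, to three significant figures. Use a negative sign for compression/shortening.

2.07 MPa

A_1 = 855.3 mm².
Equal strain + equilibrium ⇒ each member carries load in proportion to AE: A₁E₁ = 2840000 N, A₂E₂ = 16260000 N, ΣAE = 19100000 N.
σ₁ = P·E₁/ΣAE = 11900·3320/19100000 = 2.069 MPa.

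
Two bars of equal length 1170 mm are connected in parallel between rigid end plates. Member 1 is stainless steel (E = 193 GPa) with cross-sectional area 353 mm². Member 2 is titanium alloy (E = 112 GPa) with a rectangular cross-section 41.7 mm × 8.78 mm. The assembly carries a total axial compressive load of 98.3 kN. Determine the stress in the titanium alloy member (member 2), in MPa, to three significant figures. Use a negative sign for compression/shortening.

-101 MPa

A_2 = 366.1 mm².
Equal strain + equilibrium ⇒ each member carries load in proportion to AE: A₁E₁ = 68130000 N, A₂E₂ = 41010000 N, ΣAE = 109100000 N.
σ₂ = P·E₂/ΣAE = -98300·112000/109100000 = -100.9 MPa.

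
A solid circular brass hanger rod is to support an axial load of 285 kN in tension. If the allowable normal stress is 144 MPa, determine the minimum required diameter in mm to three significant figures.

50.2 mm

Required area A ≥ P/σ_allow = 285000/144 = 1979 mm².
For a solid circular section, d ≥ √(4A/π) = 50.2 mm.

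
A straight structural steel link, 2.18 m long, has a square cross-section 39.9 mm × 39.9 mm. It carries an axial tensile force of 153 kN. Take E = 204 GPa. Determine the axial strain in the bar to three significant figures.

4.71e-04

A = 1592 mm².
σ = N/A = 96.1 MPa; ε = σ/E = 96.1/204000 = 4.711e-04.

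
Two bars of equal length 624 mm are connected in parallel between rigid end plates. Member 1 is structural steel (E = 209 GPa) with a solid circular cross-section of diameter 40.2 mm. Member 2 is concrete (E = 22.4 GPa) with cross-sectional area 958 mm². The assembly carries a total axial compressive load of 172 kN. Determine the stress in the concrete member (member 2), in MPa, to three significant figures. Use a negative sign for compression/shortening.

-13.4 MPa

A_1 = 1269 mm².
Equal strain + equilibrium ⇒ each member carries load in proportion to AE: A₁E₁ = 265300000 N, A₂E₂ = 21460000 N, ΣAE = 286700000 N.
σ₂ = P·E₂/ΣAE = -172000·22400/286700000 = -13.44 MPa.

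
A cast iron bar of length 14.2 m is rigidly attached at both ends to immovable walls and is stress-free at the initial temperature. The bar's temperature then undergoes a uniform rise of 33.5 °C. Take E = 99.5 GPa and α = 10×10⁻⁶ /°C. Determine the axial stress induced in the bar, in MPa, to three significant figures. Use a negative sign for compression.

-33.3 MPa

Free thermal expansion αLΔT = 10e-6 · 14200 · 33.5 = 4.757 mm.
The walls impose strain ε = −(4.757)/14200 = -3.3500e-04; σ = Eε = 99500 · -3.3500e-04 = -33.33 MPa.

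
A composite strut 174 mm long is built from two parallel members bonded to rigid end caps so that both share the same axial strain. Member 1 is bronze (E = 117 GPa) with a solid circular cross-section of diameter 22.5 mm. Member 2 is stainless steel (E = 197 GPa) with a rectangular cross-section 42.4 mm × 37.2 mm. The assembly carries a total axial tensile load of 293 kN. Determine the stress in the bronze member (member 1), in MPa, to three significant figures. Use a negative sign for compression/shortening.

A_1 = 397.6 mm².
A_2 = 1577 mm².
Equal strain + equilibrium ⇒ each member carries load in proportion to AE: A₁E₁ = 46520000 N, A₂E₂ = 310700000 N, ΣAE = 357200000 N.
σ₁ = P·E₁/ΣAE = 293000·117000/357200000 = 95.96 MPa.

96.0 MPa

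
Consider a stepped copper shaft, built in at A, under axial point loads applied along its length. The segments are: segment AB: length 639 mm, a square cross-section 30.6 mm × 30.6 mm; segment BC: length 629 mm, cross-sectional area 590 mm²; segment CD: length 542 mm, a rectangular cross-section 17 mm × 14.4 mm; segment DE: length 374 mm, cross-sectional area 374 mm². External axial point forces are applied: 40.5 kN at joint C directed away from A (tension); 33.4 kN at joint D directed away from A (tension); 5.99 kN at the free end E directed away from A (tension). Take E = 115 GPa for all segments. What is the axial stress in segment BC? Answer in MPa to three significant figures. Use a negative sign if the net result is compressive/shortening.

Internal axial forces (sectioning from the free end, tension +): N_DE = 5.99 kN, N_CD = 39.39 kN, N_BC = 79.89 kN, N_AB = 79.89 kN.
σ_BC = N_BC/A_BC = 79890/590 = 135.4 MPa.

135 MPa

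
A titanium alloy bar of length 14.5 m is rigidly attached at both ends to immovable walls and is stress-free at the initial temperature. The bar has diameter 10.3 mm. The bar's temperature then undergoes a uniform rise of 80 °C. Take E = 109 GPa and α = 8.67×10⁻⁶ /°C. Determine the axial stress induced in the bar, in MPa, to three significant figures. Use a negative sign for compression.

-75.6 MPa

Free thermal expansion αLΔT = 8.67e-6 · 14500 · 80 = 10.06 mm.
The walls impose strain ε = −(10.06)/14500 = -6.9360e-04; σ = Eε = 109000 · -6.9360e-04 = -75.6 MPa.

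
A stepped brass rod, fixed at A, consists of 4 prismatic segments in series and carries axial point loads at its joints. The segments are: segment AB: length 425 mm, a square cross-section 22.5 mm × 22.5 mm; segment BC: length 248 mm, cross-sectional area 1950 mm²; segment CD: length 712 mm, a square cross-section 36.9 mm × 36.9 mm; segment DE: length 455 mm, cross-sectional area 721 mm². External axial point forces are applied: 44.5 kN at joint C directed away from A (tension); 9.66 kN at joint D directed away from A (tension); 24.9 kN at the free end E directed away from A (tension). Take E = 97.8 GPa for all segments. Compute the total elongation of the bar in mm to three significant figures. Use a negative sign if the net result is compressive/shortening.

1.13 mm

Internal axial forces (sectioning from the free end, tension +): N_DE = 24.9 kN, N_CD = 34.56 kN, N_BC = 79.06 kN, N_AB = 79.06 kN.
A_AB = 506.2 mm².
A_CD = 1362 mm².
δ_AB = 79060·425/(506.2·97800) = 0.6786 mm
δ_BC = 79060·248/(1950·97800) = 0.1028 mm
δ_CD = 34560·712/(1362·97800) = 0.1848 mm
δ_DE = 24900·455/(721·97800) = 0.1607 mm
δ = Σδ_i = 1.127 mm.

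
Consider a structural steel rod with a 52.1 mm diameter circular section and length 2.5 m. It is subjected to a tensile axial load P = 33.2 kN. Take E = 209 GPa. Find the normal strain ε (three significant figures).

7.45e-05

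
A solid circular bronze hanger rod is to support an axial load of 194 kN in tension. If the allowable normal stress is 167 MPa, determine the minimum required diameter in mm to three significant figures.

38.5 mm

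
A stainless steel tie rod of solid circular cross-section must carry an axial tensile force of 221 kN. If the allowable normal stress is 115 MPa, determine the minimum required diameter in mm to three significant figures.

Required area A ≥ P/σ_allow = 221000/115 = 1922 mm².
For a solid circular section, d ≥ √(4A/π) = 49.47 mm.

49.5 mm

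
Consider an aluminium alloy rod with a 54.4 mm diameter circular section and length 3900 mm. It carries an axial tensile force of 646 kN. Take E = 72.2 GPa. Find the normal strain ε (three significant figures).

A = 2324 mm².
σ = N/A = 277.9 MPa; ε = σ/E = 277.9/72200 = 3.850e-03.

0.00385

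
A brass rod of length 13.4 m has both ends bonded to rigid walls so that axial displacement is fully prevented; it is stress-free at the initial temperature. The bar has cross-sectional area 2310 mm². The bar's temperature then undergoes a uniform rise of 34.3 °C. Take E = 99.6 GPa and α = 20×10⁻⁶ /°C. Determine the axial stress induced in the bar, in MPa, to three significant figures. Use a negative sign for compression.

-68.3 MPa

Free thermal expansion αLΔT = 20e-6 · 13400 · 34.3 = 9.192 mm.
The walls impose strain ε = −(9.192)/13400 = -6.8600e-04; σ = Eε = 99600 · -6.8600e-04 = -68.33 MPa.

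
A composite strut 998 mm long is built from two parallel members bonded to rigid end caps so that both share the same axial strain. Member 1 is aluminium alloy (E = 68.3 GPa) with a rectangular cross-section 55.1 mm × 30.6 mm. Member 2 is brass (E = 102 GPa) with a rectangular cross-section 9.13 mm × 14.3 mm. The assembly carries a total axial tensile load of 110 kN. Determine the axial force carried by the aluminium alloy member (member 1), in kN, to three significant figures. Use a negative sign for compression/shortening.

98.6 kN

A_1 = 1686 mm².
A_2 = 130.6 mm².
Equal strain + equilibrium ⇒ each member carries load in proportion to AE: A₁E₁ = 115200000 N, A₂E₂ = 13320000 N, ΣAE = 128500000 N.
F₁ = P·A₁E₁/ΣAE = 110000·115200000/128500000 = 98600 N.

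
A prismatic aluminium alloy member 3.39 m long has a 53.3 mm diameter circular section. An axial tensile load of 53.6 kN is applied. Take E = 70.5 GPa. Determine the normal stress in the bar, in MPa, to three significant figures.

A = 2231 mm².
σ = N/A = 53600/2231 = 24.02 MPa.

24.0 MPa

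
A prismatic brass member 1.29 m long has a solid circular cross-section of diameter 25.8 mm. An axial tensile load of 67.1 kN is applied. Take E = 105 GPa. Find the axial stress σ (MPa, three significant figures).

128 MPa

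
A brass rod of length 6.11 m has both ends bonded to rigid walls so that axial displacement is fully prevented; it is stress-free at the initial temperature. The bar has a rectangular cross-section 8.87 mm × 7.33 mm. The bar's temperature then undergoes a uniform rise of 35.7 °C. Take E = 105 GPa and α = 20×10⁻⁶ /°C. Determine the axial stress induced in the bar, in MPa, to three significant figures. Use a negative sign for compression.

-75.0 MPa

Free thermal expansion αLΔT = 20e-6 · 6110 · 35.7 = 4.363 mm.
The walls impose strain ε = −(4.363)/6110 = -7.1400e-04; σ = Eε = 105000 · -7.1400e-04 = -74.97 MPa.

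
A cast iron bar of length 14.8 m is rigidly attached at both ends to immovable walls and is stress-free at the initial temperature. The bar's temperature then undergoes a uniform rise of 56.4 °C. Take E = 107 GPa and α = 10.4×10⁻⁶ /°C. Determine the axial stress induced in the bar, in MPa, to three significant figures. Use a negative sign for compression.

-62.8 MPa

Free thermal expansion αLΔT = 10.4e-6 · 14800 · 56.4 = 8.681 mm.
The walls impose strain ε = −(8.681)/14800 = -5.8656e-04; σ = Eε = 107000 · -5.8656e-04 = -62.76 MPa.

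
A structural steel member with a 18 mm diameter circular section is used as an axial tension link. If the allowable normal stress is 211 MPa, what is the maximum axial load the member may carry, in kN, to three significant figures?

53.7 kN

A = 254.5 mm².
P_max = σ_allow · A = 211 · 254.5 = 53690 N = 53.69 kN.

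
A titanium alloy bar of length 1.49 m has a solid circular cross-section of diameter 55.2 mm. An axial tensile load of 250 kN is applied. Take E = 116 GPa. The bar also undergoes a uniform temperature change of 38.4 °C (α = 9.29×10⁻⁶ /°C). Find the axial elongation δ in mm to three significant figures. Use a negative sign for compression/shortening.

A = 2393 mm².
δ_mech = NL/(AE) = 250000·1490/(2393·116000) = 1.342 mm.
δ_thermal = αLΔT = 9.29e-6·1490·38.4 = 0.5315 mm.
δ = δ_mech + δ_thermal = 1.873 mm.

1.87 mm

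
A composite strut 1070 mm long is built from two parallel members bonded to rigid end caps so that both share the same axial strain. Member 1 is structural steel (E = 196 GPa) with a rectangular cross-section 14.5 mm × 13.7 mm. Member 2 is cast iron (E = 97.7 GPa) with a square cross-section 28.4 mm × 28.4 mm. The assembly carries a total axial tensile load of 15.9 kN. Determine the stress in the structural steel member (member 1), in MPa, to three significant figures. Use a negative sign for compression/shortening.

A_1 = 198.6 mm².
A_2 = 806.6 mm².
Equal strain + equilibrium ⇒ each member carries load in proportion to AE: A₁E₁ = 38940000 N, A₂E₂ = 78800000 N, ΣAE = 117700000 N.
σ₁ = P·E₁/ΣAE = 15900·196000/117700000 = 26.47 MPa.

26.5 MPa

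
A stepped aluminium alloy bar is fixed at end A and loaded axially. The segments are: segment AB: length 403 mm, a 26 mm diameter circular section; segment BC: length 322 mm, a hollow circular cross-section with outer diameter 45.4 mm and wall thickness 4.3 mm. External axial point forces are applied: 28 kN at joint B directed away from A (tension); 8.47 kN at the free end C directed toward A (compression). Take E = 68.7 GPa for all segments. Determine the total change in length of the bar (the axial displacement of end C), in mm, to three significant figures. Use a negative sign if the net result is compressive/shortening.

0.144 mm

Internal axial forces (sectioning from the free end, tension +): N_BC = -8.47 kN, N_AB = 19.53 kN.
A_AB = 530.9 mm².
A_BC = 555.2 mm².
δ_AB = 19530·403/(530.9·68700) = 0.2158 mm
δ_BC = -8470·322/(555.2·68700) = -0.0715 mm
δ = Σδ_i = 0.1443 mm.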